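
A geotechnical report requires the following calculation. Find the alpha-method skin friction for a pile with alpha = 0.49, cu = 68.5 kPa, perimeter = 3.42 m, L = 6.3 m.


Result: 723.19 kN

Derivation:
Using Qs = alpha * cu * perimeter * L
Qs = 0.49 * 68.5 * 3.42 * 6.3
Qs = 723.19 kN


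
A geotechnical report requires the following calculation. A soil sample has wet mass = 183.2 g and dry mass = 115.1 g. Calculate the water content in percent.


Result: 59.17 %

Derivation:
Using w = (m_wet - m_dry) / m_dry * 100
m_wet - m_dry = 183.2 - 115.1 = 68.1 g
w = 68.1 / 115.1 * 100
w = 59.17 %


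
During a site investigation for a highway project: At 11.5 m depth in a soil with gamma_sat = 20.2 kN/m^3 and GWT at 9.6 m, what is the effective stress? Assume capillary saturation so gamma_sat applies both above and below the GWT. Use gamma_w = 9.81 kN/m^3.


Total stress = gamma_sat * depth
sigma = 20.2 * 11.5 = 232.3 kPa
Pore water pressure u = gamma_w * (depth - d_wt)
u = 9.81 * (11.5 - 9.6) = 18.639 kPa
Effective stress = sigma - u
sigma' = 232.3 - 18.639 = 213.66 kPa


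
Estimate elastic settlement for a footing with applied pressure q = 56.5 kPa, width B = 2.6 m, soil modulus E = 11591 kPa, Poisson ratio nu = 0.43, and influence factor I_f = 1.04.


Using Se = q * B * (1 - nu^2) * I_f / E
1 - nu^2 = 1 - 0.43^2 = 0.8151
Se = 56.5 * 2.6 * 0.8151 * 1.04 / 11591
Se = 0.010743 m
Convert to mm: Se = 0.010743 * 1000 = 10.743 mm


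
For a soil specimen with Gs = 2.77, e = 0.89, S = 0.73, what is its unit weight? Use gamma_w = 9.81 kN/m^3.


Result: 17.75 kN/m^3

Derivation:
Using gamma = gamma_w * (Gs + S*e) / (1 + e)
Numerator: Gs + S*e = 2.77 + 0.73*0.89 = 3.4197
Denominator: 1 + e = 1 + 0.89 = 1.89
gamma = 9.81 * 3.4197 / 1.89
gamma = 17.75 kN/m^3


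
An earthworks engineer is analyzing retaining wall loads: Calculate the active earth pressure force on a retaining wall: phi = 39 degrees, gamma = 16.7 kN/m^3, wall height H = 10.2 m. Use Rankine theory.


Compute active earth pressure coefficient:
Ka = tan^2(45 - phi/2) = tan^2(25.5) = 0.227506
Compute active force:
Pa = 0.5 * Ka * gamma * H^2
Pa = 0.5 * 0.227506 * 16.7 * 10.2^2
Pa = 197.64 kN/m


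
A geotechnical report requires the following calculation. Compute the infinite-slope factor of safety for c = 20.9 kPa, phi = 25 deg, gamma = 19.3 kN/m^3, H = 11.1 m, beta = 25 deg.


Result: 1.255

Derivation:
Using Fs = c / (gamma*H*sin(beta)*cos(beta)) + tan(phi)/tan(beta)
Cohesion contribution = 20.9 / (19.3*11.1*sin(25)*cos(25))
Cohesion contribution = 0.254708
Friction contribution = tan(25)/tan(25) = 1
Fs = 0.254708 + 1
Fs = 1.255


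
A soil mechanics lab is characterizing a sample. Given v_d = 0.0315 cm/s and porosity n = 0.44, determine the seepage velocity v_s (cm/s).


Result: 0.07159 cm/s

Derivation:
Using v_s = v_d / n
v_s = 0.0315 / 0.44
v_s = 0.07159 cm/s


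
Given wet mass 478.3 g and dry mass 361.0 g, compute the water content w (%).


Using w = (m_wet - m_dry) / m_dry * 100
m_wet - m_dry = 478.3 - 361.0 = 117.3 g
w = 117.3 / 361.0 * 100
w = 32.49 %


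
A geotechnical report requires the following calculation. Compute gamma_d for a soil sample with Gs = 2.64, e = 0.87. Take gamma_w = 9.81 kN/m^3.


Using gamma_d = Gs * gamma_w / (1 + e)
gamma_d = 2.64 * 9.81 / (1 + 0.87)
gamma_d = 2.64 * 9.81 / 1.87
gamma_d = 13.849 kN/m^3


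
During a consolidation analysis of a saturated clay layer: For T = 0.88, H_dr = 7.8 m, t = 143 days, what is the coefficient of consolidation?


Using cv = T * H_dr^2 / t
H_dr^2 = 7.8^2 = 60.84
cv = 0.88 * 60.84 / 143
cv = 0.3744 m^2/day


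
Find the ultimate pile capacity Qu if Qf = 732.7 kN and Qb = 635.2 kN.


Using Qu = Qf + Qb
Qu = 732.7 + 635.2
Qu = 1367.9 kN


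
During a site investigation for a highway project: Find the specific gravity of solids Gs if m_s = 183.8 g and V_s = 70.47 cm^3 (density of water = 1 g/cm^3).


Result: 2.608

Derivation:
Using Gs = m_s / (V_s * rho_w)
Since rho_w = 1 g/cm^3:
Gs = 183.8 / 70.47
Gs = 2.608


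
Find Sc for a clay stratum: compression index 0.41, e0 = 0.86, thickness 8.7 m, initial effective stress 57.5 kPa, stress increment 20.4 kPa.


Result: 0.2529 m

Derivation:
Using Sc = Cc * H / (1 + e0) * log10((sigma0 + delta_sigma) / sigma0)
Stress ratio = (57.5 + 20.4) / 57.5 = 1.35478
log10(1.35478) = 0.13187
Cc * H / (1 + e0) = 0.41 * 8.7 / (1 + 0.86) = 1.91774
Sc = 1.91774 * 0.13187
Sc = 0.2529 m


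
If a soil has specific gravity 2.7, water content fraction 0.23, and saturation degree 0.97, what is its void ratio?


Result: 0.6402

Derivation:
Using the relation e = Gs * w / S
e = 2.7 * 0.23 / 0.97
e = 0.6402


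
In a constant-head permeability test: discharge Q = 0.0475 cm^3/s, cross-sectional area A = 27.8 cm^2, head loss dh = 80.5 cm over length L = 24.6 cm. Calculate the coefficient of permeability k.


Result: 0.000522 cm/s

Derivation:
Compute hydraulic gradient:
i = dh / L = 80.5 / 24.6 = 3.27236
Then apply Darcy's law:
k = Q / (A * i)
k = 0.0475 / (27.8 * 3.27236)
k = 0.0475 / 90.9715
k = 0.000522 cm/s


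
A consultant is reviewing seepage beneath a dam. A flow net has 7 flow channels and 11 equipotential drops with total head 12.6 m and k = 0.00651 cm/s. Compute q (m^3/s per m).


Convert k to m/s for unit consistency with H:
k = 0.00651 cm/s = 0.00651 / 100 m/s = 6.51e-05 m/s
Using q = k * H * Nf / Nd
Nf / Nd = 7 / 11 = 0.6364
q = 6.51e-05 * 12.6 * 0.6364
q = 0.000522 m^3/s per m


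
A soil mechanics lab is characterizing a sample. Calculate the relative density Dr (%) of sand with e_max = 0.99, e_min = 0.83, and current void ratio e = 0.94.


Result: 31.25 %

Derivation:
Using Dr = (e_max - e) / (e_max - e_min) * 100
e_max - e = 0.99 - 0.94 = 0.05
e_max - e_min = 0.99 - 0.83 = 0.16
Dr = 0.05 / 0.16 * 100
Dr = 31.25 %


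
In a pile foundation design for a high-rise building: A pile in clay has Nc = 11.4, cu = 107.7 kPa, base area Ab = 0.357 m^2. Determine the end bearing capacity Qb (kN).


Result: 438.32 kN

Derivation:
Using Qb = Nc * cu * Ab
Qb = 11.4 * 107.7 * 0.357
Qb = 438.32 kN


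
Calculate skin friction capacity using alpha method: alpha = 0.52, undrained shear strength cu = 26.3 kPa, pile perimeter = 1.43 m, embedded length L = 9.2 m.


Result: 179.92 kN

Derivation:
Using Qs = alpha * cu * perimeter * L
Qs = 0.52 * 26.3 * 1.43 * 9.2
Qs = 179.92 kN


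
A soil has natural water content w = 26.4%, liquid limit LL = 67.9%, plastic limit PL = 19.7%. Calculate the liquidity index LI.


First compute the plasticity index:
PI = LL - PL = 67.9 - 19.7 = 48.2
Then compute the liquidity index:
LI = (w - PL) / PI
LI = (26.4 - 19.7) / 48.2
LI = 0.139


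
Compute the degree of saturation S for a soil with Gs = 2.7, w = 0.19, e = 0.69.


Using S = Gs * w / e
S = 2.7 * 0.19 / 0.69
S = 0.7435


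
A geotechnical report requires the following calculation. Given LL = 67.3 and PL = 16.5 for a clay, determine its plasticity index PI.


Result: 50.8

Derivation:
Using PI = LL - PL
PI = 67.3 - 16.5
PI = 50.8


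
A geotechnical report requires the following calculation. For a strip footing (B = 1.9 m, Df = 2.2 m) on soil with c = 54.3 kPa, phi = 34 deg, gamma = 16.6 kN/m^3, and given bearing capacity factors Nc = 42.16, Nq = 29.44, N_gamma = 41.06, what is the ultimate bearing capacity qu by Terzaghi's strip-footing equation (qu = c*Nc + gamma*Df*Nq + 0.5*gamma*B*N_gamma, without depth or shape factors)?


Result: 4011.95 kPa

Derivation:
Compute qu = c*Nc + gamma*Df*Nq + 0.5*gamma*B*N_gamma
Term 1: 54.3 * 42.16 = 2289.288
Term 2: 16.6 * 2.2 * 29.44 = 1075.1488
Term 3: 0.5 * 16.6 * 1.9 * 41.06 = 647.5162
qu = 2289.288 + 1075.1488 + 647.5162
qu = 4011.95 kPa


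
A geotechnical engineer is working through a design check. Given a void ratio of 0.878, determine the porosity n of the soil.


Result: 0.4675

Derivation:
Using the relation n = e / (1 + e)
n = 0.878 / (1 + 0.878)
n = 0.878 / 1.878
n = 0.4675


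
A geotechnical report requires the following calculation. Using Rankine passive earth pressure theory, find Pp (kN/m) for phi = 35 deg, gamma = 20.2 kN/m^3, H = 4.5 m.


Compute passive earth pressure coefficient:
Kp = tan^2(45 + phi/2) = tan^2(62.5) = 3.690172
Compute passive force:
Pp = 0.5 * Kp * gamma * H^2
Pp = 0.5 * 3.690172 * 20.2 * 4.5^2
Pp = 754.73 kN/m


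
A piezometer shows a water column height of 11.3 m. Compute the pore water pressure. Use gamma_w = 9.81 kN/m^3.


Using u = gamma_w * h_w
u = 9.81 * 11.3
u = 110.85 kPa


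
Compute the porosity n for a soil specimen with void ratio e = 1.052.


Result: 0.5127

Derivation:
Using the relation n = e / (1 + e)
n = 1.052 / (1 + 1.052)
n = 1.052 / 2.052
n = 0.5127


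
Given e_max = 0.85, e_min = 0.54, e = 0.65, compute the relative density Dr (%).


Using Dr = (e_max - e) / (e_max - e_min) * 100
e_max - e = 0.85 - 0.65 = 0.2
e_max - e_min = 0.85 - 0.54 = 0.31
Dr = 0.2 / 0.31 * 100
Dr = 64.52 %


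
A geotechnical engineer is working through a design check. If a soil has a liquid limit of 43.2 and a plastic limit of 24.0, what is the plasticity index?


Using PI = LL - PL
PI = 43.2 - 24.0
PI = 19.2


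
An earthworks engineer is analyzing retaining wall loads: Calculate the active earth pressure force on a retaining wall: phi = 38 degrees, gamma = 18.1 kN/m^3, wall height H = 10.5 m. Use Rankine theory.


Result: 237.35 kN/m

Derivation:
Compute active earth pressure coefficient:
Ka = tan^2(45 - phi/2) = tan^2(26.0) = 0.237883
Compute active force:
Pa = 0.5 * Ka * gamma * H^2
Pa = 0.5 * 0.237883 * 18.1 * 10.5^2
Pa = 237.35 kN/m


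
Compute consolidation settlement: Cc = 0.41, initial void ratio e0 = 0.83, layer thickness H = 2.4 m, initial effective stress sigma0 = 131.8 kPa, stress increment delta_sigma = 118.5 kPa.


Using Sc = Cc * H / (1 + e0) * log10((sigma0 + delta_sigma) / sigma0)
Stress ratio = (131.8 + 118.5) / 131.8 = 1.89909
log10(1.89909) = 0.278545
Cc * H / (1 + e0) = 0.41 * 2.4 / (1 + 0.83) = 0.537705
Sc = 0.537705 * 0.278545
Sc = 0.1498 m


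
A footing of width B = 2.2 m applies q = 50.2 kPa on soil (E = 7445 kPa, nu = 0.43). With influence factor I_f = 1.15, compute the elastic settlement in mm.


Result: 13.905 mm

Derivation:
Using Se = q * B * (1 - nu^2) * I_f / E
1 - nu^2 = 1 - 0.43^2 = 0.8151
Se = 50.2 * 2.2 * 0.8151 * 1.15 / 7445
Se = 0.013905 m
Convert to mm: Se = 0.013905 * 1000 = 13.905 mm


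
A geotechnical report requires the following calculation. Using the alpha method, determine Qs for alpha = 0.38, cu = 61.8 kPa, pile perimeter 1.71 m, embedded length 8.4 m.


Using Qs = alpha * cu * perimeter * L
Qs = 0.38 * 61.8 * 1.71 * 8.4
Qs = 337.32 kN


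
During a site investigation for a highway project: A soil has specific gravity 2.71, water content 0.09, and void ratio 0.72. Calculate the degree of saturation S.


Using S = Gs * w / e
S = 2.71 * 0.09 / 0.72
S = 0.3387


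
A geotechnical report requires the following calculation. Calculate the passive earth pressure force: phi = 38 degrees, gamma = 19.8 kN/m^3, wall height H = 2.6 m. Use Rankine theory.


Result: 281.33 kN/m

Derivation:
Compute passive earth pressure coefficient:
Kp = tan^2(45 + phi/2) = tan^2(64.0) = 4.203746
Compute passive force:
Pp = 0.5 * Kp * gamma * H^2
Pp = 0.5 * 4.203746 * 19.8 * 2.6^2
Pp = 281.33 kN/m


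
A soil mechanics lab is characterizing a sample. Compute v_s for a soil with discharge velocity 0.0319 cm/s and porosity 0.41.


Result: 0.0778 cm/s

Derivation:
Using v_s = v_d / n
v_s = 0.0319 / 0.41
v_s = 0.0778 cm/s


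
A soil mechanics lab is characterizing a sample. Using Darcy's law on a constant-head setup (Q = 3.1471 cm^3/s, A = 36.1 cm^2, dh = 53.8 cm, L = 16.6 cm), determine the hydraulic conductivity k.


Compute hydraulic gradient:
i = dh / L = 53.8 / 16.6 = 3.24096
Then apply Darcy's law:
k = Q / (A * i)
k = 3.1471 / (36.1 * 3.24096)
k = 3.1471 / 116.999
k = 0.026899 cm/s


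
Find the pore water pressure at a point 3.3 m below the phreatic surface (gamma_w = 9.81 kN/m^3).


Using u = gamma_w * h_w
u = 9.81 * 3.3
u = 32.37 kPa


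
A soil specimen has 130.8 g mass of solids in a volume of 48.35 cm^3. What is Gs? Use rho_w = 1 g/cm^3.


Using Gs = m_s / (V_s * rho_w)
Since rho_w = 1 g/cm^3:
Gs = 130.8 / 48.35
Gs = 2.705


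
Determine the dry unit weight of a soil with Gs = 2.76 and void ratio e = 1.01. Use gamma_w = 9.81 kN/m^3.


Using gamma_d = Gs * gamma_w / (1 + e)
gamma_d = 2.76 * 9.81 / (1 + 1.01)
gamma_d = 2.76 * 9.81 / 2.01
gamma_d = 13.47 kN/m^3


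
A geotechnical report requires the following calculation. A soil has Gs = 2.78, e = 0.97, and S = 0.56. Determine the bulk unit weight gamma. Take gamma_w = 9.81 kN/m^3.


Using gamma = gamma_w * (Gs + S*e) / (1 + e)
Numerator: Gs + S*e = 2.78 + 0.56*0.97 = 3.3232
Denominator: 1 + e = 1 + 0.97 = 1.97
gamma = 9.81 * 3.3232 / 1.97
gamma = 16.549 kN/m^3


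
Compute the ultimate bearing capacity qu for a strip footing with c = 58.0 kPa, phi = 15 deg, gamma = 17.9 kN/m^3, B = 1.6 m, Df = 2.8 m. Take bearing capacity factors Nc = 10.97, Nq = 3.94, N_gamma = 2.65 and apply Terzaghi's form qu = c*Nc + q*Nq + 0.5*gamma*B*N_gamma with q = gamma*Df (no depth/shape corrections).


Result: 871.68 kPa

Derivation:
Compute qu = c*Nc + gamma*Df*Nq + 0.5*gamma*B*N_gamma
Term 1: 58.0 * 10.97 = 636.26
Term 2: 17.9 * 2.8 * 3.94 = 197.4728
Term 3: 0.5 * 17.9 * 1.6 * 2.65 = 37.948
qu = 636.26 + 197.4728 + 37.948
qu = 871.68 kPa


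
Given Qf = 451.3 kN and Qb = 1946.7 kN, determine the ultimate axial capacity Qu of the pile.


Using Qu = Qf + Qb
Qu = 451.3 + 1946.7
Qu = 2398.0 kN


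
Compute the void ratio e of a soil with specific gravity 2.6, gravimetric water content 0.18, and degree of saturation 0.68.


Result: 0.6882

Derivation:
Using the relation e = Gs * w / S
e = 2.6 * 0.18 / 0.68
e = 0.6882


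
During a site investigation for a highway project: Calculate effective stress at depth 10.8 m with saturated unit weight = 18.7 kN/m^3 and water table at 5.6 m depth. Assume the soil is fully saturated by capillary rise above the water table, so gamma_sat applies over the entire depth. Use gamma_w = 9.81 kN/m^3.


Total stress = gamma_sat * depth
sigma = 18.7 * 10.8 = 201.96 kPa
Pore water pressure u = gamma_w * (depth - d_wt)
u = 9.81 * (10.8 - 5.6) = 51.012 kPa
Effective stress = sigma - u
sigma' = 201.96 - 51.012 = 150.95 kPa


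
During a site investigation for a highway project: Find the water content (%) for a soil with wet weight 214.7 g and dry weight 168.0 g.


Using w = (m_wet - m_dry) / m_dry * 100
m_wet - m_dry = 214.7 - 168.0 = 46.7 g
w = 46.7 / 168.0 * 100
w = 27.8 %


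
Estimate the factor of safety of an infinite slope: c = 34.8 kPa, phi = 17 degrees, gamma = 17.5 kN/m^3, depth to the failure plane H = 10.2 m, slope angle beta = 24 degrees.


Using Fs = c / (gamma*H*sin(beta)*cos(beta)) + tan(phi)/tan(beta)
Cohesion contribution = 34.8 / (17.5*10.2*sin(24)*cos(24))
Cohesion contribution = 0.524684
Friction contribution = tan(17)/tan(24) = 0.686682
Fs = 0.524684 + 0.686682
Fs = 1.211


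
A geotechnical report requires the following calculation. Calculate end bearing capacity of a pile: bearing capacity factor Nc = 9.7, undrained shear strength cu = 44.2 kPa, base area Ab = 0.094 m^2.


Result: 40.3 kN

Derivation:
Using Qb = Nc * cu * Ab
Qb = 9.7 * 44.2 * 0.094
Qb = 40.3 kN


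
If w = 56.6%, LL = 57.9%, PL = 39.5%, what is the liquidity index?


First compute the plasticity index:
PI = LL - PL = 57.9 - 39.5 = 18.4
Then compute the liquidity index:
LI = (w - PL) / PI
LI = (56.6 - 39.5) / 18.4
LI = 0.929


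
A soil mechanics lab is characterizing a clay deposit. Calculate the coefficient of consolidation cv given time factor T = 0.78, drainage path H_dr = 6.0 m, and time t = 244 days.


Using cv = T * H_dr^2 / t
H_dr^2 = 6.0^2 = 36.0
cv = 0.78 * 36.0 / 244
cv = 0.11508 m^2/day


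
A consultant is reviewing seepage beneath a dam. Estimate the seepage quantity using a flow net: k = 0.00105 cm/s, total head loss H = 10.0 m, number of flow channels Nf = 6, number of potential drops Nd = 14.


Convert k to m/s for unit consistency with H:
k = 0.00105 cm/s = 0.00105 / 100 m/s = 1.05e-05 m/s
Using q = k * H * Nf / Nd
Nf / Nd = 6 / 14 = 0.4286
q = 1.05e-05 * 10.0 * 0.4286
q = 4.5e-05 m^3/s per m


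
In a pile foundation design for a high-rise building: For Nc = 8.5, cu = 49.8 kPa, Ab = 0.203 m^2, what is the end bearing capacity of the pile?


Using Qb = Nc * cu * Ab
Qb = 8.5 * 49.8 * 0.203
Qb = 85.93 kN


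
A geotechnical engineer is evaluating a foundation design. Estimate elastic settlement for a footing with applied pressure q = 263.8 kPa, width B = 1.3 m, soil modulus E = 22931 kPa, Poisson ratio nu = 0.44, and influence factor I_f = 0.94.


Result: 11.336 mm

Derivation:
Using Se = q * B * (1 - nu^2) * I_f / E
1 - nu^2 = 1 - 0.44^2 = 0.8064
Se = 263.8 * 1.3 * 0.8064 * 0.94 / 22931
Se = 0.011336 m
Convert to mm: Se = 0.011336 * 1000 = 11.336 mm


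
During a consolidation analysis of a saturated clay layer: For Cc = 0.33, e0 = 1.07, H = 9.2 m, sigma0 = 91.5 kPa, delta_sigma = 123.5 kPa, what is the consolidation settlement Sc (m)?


Using Sc = Cc * H / (1 + e0) * log10((sigma0 + delta_sigma) / sigma0)
Stress ratio = (91.5 + 123.5) / 91.5 = 2.34973
log10(2.34973) = 0.371017
Cc * H / (1 + e0) = 0.33 * 9.2 / (1 + 1.07) = 1.46667
Sc = 1.46667 * 0.371017
Sc = 0.5442 m


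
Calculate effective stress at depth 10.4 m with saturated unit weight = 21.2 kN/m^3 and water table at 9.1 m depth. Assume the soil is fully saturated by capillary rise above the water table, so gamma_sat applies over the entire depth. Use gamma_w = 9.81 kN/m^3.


Total stress = gamma_sat * depth
sigma = 21.2 * 10.4 = 220.48 kPa
Pore water pressure u = gamma_w * (depth - d_wt)
u = 9.81 * (10.4 - 9.1) = 12.753 kPa
Effective stress = sigma - u
sigma' = 220.48 - 12.753 = 207.73 kPa


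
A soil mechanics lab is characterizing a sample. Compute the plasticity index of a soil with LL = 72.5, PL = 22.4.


Using PI = LL - PL
PI = 72.5 - 22.4
PI = 50.1


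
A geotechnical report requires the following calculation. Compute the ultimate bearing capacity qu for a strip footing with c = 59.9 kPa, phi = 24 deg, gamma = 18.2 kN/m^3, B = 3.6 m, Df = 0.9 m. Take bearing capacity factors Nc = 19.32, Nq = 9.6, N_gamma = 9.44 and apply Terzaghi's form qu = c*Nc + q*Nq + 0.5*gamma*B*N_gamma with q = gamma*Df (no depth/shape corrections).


Compute qu = c*Nc + gamma*Df*Nq + 0.5*gamma*B*N_gamma
Term 1: 59.9 * 19.32 = 1157.268
Term 2: 18.2 * 0.9 * 9.6 = 157.248
Term 3: 0.5 * 18.2 * 3.6 * 9.44 = 309.2544
qu = 1157.268 + 157.248 + 309.2544
qu = 1623.77 kPa


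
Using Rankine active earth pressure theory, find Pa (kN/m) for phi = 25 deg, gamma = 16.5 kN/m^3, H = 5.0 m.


Result: 83.71 kN/m

Derivation:
Compute active earth pressure coefficient:
Ka = tan^2(45 - phi/2) = tan^2(32.5) = 0.405859
Compute active force:
Pa = 0.5 * Ka * gamma * H^2
Pa = 0.5 * 0.405859 * 16.5 * 5.0^2
Pa = 83.71 kN/m


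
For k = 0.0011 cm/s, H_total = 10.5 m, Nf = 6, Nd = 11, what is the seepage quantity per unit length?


Result: 6.3e-05 m^3/s per m

Derivation:
Convert k to m/s for unit consistency with H:
k = 0.0011 cm/s = 0.0011 / 100 m/s = 1.1e-05 m/s
Using q = k * H * Nf / Nd
Nf / Nd = 6 / 11 = 0.5455
q = 1.1e-05 * 10.5 * 0.5455
q = 6.3e-05 m^3/s per m


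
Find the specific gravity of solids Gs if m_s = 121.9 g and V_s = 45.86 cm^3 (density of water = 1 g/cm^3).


Using Gs = m_s / (V_s * rho_w)
Since rho_w = 1 g/cm^3:
Gs = 121.9 / 45.86
Gs = 2.658


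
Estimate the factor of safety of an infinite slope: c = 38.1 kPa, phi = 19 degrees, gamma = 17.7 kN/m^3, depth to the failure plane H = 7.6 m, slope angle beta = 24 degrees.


Using Fs = c / (gamma*H*sin(beta)*cos(beta)) + tan(phi)/tan(beta)
Cohesion contribution = 38.1 / (17.7*7.6*sin(24)*cos(24))
Cohesion contribution = 0.762245
Friction contribution = tan(19)/tan(24) = 0.773372
Fs = 0.762245 + 0.773372
Fs = 1.536


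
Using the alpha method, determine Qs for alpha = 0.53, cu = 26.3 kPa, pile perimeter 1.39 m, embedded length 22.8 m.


Using Qs = alpha * cu * perimeter * L
Qs = 0.53 * 26.3 * 1.39 * 22.8
Qs = 441.75 kN


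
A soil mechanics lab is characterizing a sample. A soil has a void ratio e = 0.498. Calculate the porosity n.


Using the relation n = e / (1 + e)
n = 0.498 / (1 + 0.498)
n = 0.498 / 1.498
n = 0.3324


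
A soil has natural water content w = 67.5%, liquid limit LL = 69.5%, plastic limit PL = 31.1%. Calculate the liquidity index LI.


First compute the plasticity index:
PI = LL - PL = 69.5 - 31.1 = 38.4
Then compute the liquidity index:
LI = (w - PL) / PI
LI = (67.5 - 31.1) / 38.4
LI = 0.948


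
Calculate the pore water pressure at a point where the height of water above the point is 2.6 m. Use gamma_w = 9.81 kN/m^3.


Using u = gamma_w * h_w
u = 9.81 * 2.6
u = 25.51 kPa


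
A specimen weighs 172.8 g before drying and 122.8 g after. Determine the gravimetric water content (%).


Result: 40.72 %

Derivation:
Using w = (m_wet - m_dry) / m_dry * 100
m_wet - m_dry = 172.8 - 122.8 = 50.0 g
w = 50.0 / 122.8 * 100
w = 40.72 %


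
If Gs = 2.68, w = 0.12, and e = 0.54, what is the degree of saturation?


Using S = Gs * w / e
S = 2.68 * 0.12 / 0.54
S = 0.5956


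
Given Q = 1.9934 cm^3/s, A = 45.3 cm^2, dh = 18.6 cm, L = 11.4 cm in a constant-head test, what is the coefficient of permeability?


Result: 0.02697 cm/s

Derivation:
Compute hydraulic gradient:
i = dh / L = 18.6 / 11.4 = 1.63158
Then apply Darcy's law:
k = Q / (A * i)
k = 1.9934 / (45.3 * 1.63158)
k = 1.9934 / 73.9105
k = 0.02697 cm/s


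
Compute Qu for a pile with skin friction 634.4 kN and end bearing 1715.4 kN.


Using Qu = Qf + Qb
Qu = 634.4 + 1715.4
Qu = 2349.8 kN


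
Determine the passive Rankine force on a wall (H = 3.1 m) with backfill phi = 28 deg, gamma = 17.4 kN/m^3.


Result: 231.58 kN/m

Derivation:
Compute passive earth pressure coefficient:
Kp = tan^2(45 + phi/2) = tan^2(59.0) = 2.769826
Compute passive force:
Pp = 0.5 * Kp * gamma * H^2
Pp = 0.5 * 2.769826 * 17.4 * 3.1^2
Pp = 231.58 kN/m


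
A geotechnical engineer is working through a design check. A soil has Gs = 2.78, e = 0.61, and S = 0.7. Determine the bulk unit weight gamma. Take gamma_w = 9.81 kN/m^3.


Result: 19.541 kN/m^3

Derivation:
Using gamma = gamma_w * (Gs + S*e) / (1 + e)
Numerator: Gs + S*e = 2.78 + 0.7*0.61 = 3.207
Denominator: 1 + e = 1 + 0.61 = 1.61
gamma = 9.81 * 3.207 / 1.61
gamma = 19.541 kN/m^3


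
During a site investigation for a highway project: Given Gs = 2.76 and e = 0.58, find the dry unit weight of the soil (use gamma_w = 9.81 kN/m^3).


Result: 17.136 kN/m^3

Derivation:
Using gamma_d = Gs * gamma_w / (1 + e)
gamma_d = 2.76 * 9.81 / (1 + 0.58)
gamma_d = 2.76 * 9.81 / 1.58
gamma_d = 17.136 kN/m^3


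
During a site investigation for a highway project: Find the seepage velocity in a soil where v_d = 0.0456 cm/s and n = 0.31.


Using v_s = v_d / n
v_s = 0.0456 / 0.31
v_s = 0.1471 cm/s


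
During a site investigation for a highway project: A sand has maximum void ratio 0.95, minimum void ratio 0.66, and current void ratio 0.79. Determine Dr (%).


Result: 55.17 %

Derivation:
Using Dr = (e_max - e) / (e_max - e_min) * 100
e_max - e = 0.95 - 0.79 = 0.16
e_max - e_min = 0.95 - 0.66 = 0.29
Dr = 0.16 / 0.29 * 100
Dr = 55.17 %


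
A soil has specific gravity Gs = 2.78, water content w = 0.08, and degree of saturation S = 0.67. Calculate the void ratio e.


Using the relation e = Gs * w / S
e = 2.78 * 0.08 / 0.67
e = 0.3319


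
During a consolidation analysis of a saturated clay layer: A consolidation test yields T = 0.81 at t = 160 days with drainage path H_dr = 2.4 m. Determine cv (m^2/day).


Using cv = T * H_dr^2 / t
H_dr^2 = 2.4^2 = 5.76
cv = 0.81 * 5.76 / 160
cv = 0.02916 m^2/day


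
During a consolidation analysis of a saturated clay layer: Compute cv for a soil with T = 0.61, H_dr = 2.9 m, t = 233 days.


Using cv = T * H_dr^2 / t
H_dr^2 = 2.9^2 = 8.41
cv = 0.61 * 8.41 / 233
cv = 0.02202 m^2/day


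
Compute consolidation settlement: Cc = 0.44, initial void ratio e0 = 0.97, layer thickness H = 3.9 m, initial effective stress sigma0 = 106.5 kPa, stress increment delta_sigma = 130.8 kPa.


Using Sc = Cc * H / (1 + e0) * log10((sigma0 + delta_sigma) / sigma0)
Stress ratio = (106.5 + 130.8) / 106.5 = 2.22817
log10(2.22817) = 0.347948
Cc * H / (1 + e0) = 0.44 * 3.9 / (1 + 0.97) = 0.871066
Sc = 0.871066 * 0.347948
Sc = 0.3031 m


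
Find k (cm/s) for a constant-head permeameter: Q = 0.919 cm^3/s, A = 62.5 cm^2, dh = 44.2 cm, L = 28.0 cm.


Compute hydraulic gradient:
i = dh / L = 44.2 / 28.0 = 1.57857
Then apply Darcy's law:
k = Q / (A * i)
k = 0.919 / (62.5 * 1.57857)
k = 0.919 / 98.6607
k = 0.009315 cm/s


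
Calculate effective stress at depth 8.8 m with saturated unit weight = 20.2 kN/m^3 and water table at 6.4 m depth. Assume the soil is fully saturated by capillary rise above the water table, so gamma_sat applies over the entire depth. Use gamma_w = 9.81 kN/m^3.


Total stress = gamma_sat * depth
sigma = 20.2 * 8.8 = 177.76 kPa
Pore water pressure u = gamma_w * (depth - d_wt)
u = 9.81 * (8.8 - 6.4) = 23.544 kPa
Effective stress = sigma - u
sigma' = 177.76 - 23.544 = 154.22 kPa


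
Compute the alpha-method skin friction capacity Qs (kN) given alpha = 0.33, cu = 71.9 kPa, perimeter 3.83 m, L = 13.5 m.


Using Qs = alpha * cu * perimeter * L
Qs = 0.33 * 71.9 * 3.83 * 13.5
Qs = 1226.8 kN


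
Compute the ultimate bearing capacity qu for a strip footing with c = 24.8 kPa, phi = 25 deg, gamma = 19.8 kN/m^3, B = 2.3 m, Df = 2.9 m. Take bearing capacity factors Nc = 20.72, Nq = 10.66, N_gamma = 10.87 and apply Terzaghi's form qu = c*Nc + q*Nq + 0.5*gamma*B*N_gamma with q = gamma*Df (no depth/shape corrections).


Compute qu = c*Nc + gamma*Df*Nq + 0.5*gamma*B*N_gamma
Term 1: 24.8 * 20.72 = 513.856
Term 2: 19.8 * 2.9 * 10.66 = 612.0972
Term 3: 0.5 * 19.8 * 2.3 * 10.87 = 247.5099
qu = 513.856 + 612.0972 + 247.5099
qu = 1373.46 kPa


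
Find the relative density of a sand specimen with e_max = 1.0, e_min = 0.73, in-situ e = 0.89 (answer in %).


Using Dr = (e_max - e) / (e_max - e_min) * 100
e_max - e = 1.0 - 0.89 = 0.11
e_max - e_min = 1.0 - 0.73 = 0.27
Dr = 0.11 / 0.27 * 100
Dr = 40.74 %


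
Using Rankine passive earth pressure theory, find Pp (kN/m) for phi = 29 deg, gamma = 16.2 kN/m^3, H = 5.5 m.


Compute passive earth pressure coefficient:
Kp = tan^2(45 + phi/2) = tan^2(59.5) = 2.88206
Compute passive force:
Pp = 0.5 * Kp * gamma * H^2
Pp = 0.5 * 2.88206 * 16.2 * 5.5^2
Pp = 706.18 kN/m


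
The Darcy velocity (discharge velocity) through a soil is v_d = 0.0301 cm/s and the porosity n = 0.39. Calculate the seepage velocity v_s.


Using v_s = v_d / n
v_s = 0.0301 / 0.39
v_s = 0.07718 cm/s


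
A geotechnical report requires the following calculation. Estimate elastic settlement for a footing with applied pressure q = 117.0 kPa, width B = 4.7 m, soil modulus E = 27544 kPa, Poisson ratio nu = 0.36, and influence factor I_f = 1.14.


Result: 19.81 mm

Derivation:
Using Se = q * B * (1 - nu^2) * I_f / E
1 - nu^2 = 1 - 0.36^2 = 0.8704
Se = 117.0 * 4.7 * 0.8704 * 1.14 / 27544
Se = 0.019810 m
Convert to mm: Se = 0.019810 * 1000 = 19.81 mm


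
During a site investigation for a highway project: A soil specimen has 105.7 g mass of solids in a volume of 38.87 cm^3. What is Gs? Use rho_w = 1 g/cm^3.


Result: 2.719

Derivation:
Using Gs = m_s / (V_s * rho_w)
Since rho_w = 1 g/cm^3:
Gs = 105.7 / 38.87
Gs = 2.719


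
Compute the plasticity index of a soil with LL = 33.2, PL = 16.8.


Result: 16.4

Derivation:
Using PI = LL - PL
PI = 33.2 - 16.8
PI = 16.4


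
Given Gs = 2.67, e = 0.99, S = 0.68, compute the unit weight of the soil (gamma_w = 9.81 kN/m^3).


Result: 16.481 kN/m^3

Derivation:
Using gamma = gamma_w * (Gs + S*e) / (1 + e)
Numerator: Gs + S*e = 2.67 + 0.68*0.99 = 3.3432
Denominator: 1 + e = 1 + 0.99 = 1.99
gamma = 9.81 * 3.3432 / 1.99
gamma = 16.481 kN/m^3


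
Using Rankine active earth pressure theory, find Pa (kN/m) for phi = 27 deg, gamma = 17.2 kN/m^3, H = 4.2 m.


Result: 56.97 kN/m

Derivation:
Compute active earth pressure coefficient:
Ka = tan^2(45 - phi/2) = tan^2(31.5) = 0.375525
Compute active force:
Pa = 0.5 * Ka * gamma * H^2
Pa = 0.5 * 0.375525 * 17.2 * 4.2^2
Pa = 56.97 kN/m


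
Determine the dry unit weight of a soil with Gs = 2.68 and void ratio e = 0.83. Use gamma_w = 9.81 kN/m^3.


Result: 14.367 kN/m^3

Derivation:
Using gamma_d = Gs * gamma_w / (1 + e)
gamma_d = 2.68 * 9.81 / (1 + 0.83)
gamma_d = 2.68 * 9.81 / 1.83
gamma_d = 14.367 kN/m^3


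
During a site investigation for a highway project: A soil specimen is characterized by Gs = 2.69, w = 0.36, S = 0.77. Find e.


Using the relation e = Gs * w / S
e = 2.69 * 0.36 / 0.77
e = 1.2577


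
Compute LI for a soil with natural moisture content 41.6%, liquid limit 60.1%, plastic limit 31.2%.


First compute the plasticity index:
PI = LL - PL = 60.1 - 31.2 = 28.9
Then compute the liquidity index:
LI = (w - PL) / PI
LI = (41.6 - 31.2) / 28.9
LI = 0.36


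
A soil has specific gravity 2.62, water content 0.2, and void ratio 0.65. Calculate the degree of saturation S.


Using S = Gs * w / e
S = 2.62 * 0.2 / 0.65
S = 0.8062


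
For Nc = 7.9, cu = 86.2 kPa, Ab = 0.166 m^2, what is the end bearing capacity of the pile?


Using Qb = Nc * cu * Ab
Qb = 7.9 * 86.2 * 0.166
Qb = 113.04 kN


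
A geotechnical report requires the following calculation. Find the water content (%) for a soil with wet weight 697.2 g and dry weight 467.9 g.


Result: 49.01 %

Derivation:
Using w = (m_wet - m_dry) / m_dry * 100
m_wet - m_dry = 697.2 - 467.9 = 229.3 g
w = 229.3 / 467.9 * 100
w = 49.01 %


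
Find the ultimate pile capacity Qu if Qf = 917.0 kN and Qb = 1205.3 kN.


Result: 2122.3 kN

Derivation:
Using Qu = Qf + Qb
Qu = 917.0 + 1205.3
Qu = 2122.3 kN


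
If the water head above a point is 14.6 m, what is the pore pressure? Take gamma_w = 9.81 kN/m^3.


Using u = gamma_w * h_w
u = 9.81 * 14.6
u = 143.23 kPa


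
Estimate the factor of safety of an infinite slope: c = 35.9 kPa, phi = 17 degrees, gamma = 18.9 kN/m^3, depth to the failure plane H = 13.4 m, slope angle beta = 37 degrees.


Using Fs = c / (gamma*H*sin(beta)*cos(beta)) + tan(phi)/tan(beta)
Cohesion contribution = 35.9 / (18.9*13.4*sin(37)*cos(37))
Cohesion contribution = 0.294928
Friction contribution = tan(17)/tan(37) = 0.405718
Fs = 0.294928 + 0.405718
Fs = 0.701


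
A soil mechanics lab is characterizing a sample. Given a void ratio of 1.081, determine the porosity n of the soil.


Result: 0.5195

Derivation:
Using the relation n = e / (1 + e)
n = 1.081 / (1 + 1.081)
n = 1.081 / 2.081
n = 0.5195


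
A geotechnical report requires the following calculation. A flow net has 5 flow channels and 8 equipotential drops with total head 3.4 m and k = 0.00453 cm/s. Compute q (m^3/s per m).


Convert k to m/s for unit consistency with H:
k = 0.00453 cm/s = 0.00453 / 100 m/s = 4.53e-05 m/s
Using q = k * H * Nf / Nd
Nf / Nd = 5 / 8 = 0.625
q = 4.53e-05 * 3.4 * 0.625
q = 9.626e-05 m^3/s per m


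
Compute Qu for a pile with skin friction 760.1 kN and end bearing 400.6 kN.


Using Qu = Qf + Qb
Qu = 760.1 + 400.6
Qu = 1160.7 kN


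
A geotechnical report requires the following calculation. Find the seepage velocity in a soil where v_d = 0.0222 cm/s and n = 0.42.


Result: 0.05286 cm/s

Derivation:
Using v_s = v_d / n
v_s = 0.0222 / 0.42
v_s = 0.05286 cm/s


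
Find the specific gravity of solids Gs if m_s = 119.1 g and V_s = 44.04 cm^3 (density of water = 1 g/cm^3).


Using Gs = m_s / (V_s * rho_w)
Since rho_w = 1 g/cm^3:
Gs = 119.1 / 44.04
Gs = 2.704


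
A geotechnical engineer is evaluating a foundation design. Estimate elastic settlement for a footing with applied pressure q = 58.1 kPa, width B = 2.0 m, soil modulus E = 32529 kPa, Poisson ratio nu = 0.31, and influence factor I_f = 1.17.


Result: 3.778 mm

Derivation:
Using Se = q * B * (1 - nu^2) * I_f / E
1 - nu^2 = 1 - 0.31^2 = 0.9039
Se = 58.1 * 2.0 * 0.9039 * 1.17 / 32529
Se = 0.003778 m
Convert to mm: Se = 0.003778 * 1000 = 3.778 mm


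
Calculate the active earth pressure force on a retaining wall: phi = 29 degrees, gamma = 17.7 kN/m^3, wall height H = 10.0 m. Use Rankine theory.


Compute active earth pressure coefficient:
Ka = tan^2(45 - phi/2) = tan^2(30.5) = 0.346974
Compute active force:
Pa = 0.5 * Ka * gamma * H^2
Pa = 0.5 * 0.346974 * 17.7 * 10.0^2
Pa = 307.07 kN/m


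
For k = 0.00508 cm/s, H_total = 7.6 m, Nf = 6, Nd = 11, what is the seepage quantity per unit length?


Result: 0.0002106 m^3/s per m

Derivation:
Convert k to m/s for unit consistency with H:
k = 0.00508 cm/s = 0.00508 / 100 m/s = 5.08e-05 m/s
Using q = k * H * Nf / Nd
Nf / Nd = 6 / 11 = 0.5455
q = 5.08e-05 * 7.6 * 0.5455
q = 0.0002106 m^3/s per m


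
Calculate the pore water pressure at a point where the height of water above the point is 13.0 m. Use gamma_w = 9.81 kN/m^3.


Using u = gamma_w * h_w
u = 9.81 * 13.0
u = 127.53 kPa


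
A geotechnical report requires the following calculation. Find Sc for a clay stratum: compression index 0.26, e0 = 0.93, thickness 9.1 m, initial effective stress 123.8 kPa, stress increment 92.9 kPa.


Using Sc = Cc * H / (1 + e0) * log10((sigma0 + delta_sigma) / sigma0)
Stress ratio = (123.8 + 92.9) / 123.8 = 1.7504
log10(1.7504) = 0.243138
Cc * H / (1 + e0) = 0.26 * 9.1 / (1 + 0.93) = 1.22591
Sc = 1.22591 * 0.243138
Sc = 0.2981 m


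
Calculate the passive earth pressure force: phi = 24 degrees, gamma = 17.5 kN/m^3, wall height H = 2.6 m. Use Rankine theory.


Compute passive earth pressure coefficient:
Kp = tan^2(45 + phi/2) = tan^2(57.0) = 2.371184
Compute passive force:
Pp = 0.5 * Kp * gamma * H^2
Pp = 0.5 * 2.371184 * 17.5 * 2.6^2
Pp = 140.26 kN/m


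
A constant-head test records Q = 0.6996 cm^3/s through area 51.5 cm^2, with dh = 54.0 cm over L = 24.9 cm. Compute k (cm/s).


Result: 0.006264 cm/s

Derivation:
Compute hydraulic gradient:
i = dh / L = 54.0 / 24.9 = 2.16867
Then apply Darcy's law:
k = Q / (A * i)
k = 0.6996 / (51.5 * 2.16867)
k = 0.6996 / 111.687
k = 0.006264 cm/s


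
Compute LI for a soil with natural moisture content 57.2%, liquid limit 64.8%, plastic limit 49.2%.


First compute the plasticity index:
PI = LL - PL = 64.8 - 49.2 = 15.6
Then compute the liquidity index:
LI = (w - PL) / PI
LI = (57.2 - 49.2) / 15.6
LI = 0.513


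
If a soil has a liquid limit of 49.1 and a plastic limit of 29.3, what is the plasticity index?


Using PI = LL - PL
PI = 49.1 - 29.3
PI = 19.8


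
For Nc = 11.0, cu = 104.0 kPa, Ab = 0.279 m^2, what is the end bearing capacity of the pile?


Using Qb = Nc * cu * Ab
Qb = 11.0 * 104.0 * 0.279
Qb = 319.18 kN


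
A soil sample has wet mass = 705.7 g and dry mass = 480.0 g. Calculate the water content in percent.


Using w = (m_wet - m_dry) / m_dry * 100
m_wet - m_dry = 705.7 - 480.0 = 225.7 g
w = 225.7 / 480.0 * 100
w = 47.02 %


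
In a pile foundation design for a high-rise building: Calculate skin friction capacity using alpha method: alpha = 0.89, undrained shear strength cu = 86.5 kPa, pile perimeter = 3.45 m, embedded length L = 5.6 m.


Using Qs = alpha * cu * perimeter * L
Qs = 0.89 * 86.5 * 3.45 * 5.6
Qs = 1487.35 kN


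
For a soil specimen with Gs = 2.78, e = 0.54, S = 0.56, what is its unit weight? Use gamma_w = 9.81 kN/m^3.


Using gamma = gamma_w * (Gs + S*e) / (1 + e)
Numerator: Gs + S*e = 2.78 + 0.56*0.54 = 3.0824
Denominator: 1 + e = 1 + 0.54 = 1.54
gamma = 9.81 * 3.0824 / 1.54
gamma = 19.635 kN/m^3


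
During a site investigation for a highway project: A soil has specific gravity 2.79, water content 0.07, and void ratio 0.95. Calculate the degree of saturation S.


Result: 0.2056

Derivation:
Using S = Gs * w / e
S = 2.79 * 0.07 / 0.95
S = 0.2056


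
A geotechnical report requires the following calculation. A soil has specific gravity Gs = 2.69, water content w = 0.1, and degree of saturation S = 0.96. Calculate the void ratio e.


Result: 0.2802

Derivation:
Using the relation e = Gs * w / S
e = 2.69 * 0.1 / 0.96
e = 0.2802


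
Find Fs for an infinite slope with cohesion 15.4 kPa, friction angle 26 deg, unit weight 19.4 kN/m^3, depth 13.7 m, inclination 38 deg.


Using Fs = c / (gamma*H*sin(beta)*cos(beta)) + tan(phi)/tan(beta)
Cohesion contribution = 15.4 / (19.4*13.7*sin(38)*cos(38))
Cohesion contribution = 0.119433
Friction contribution = tan(26)/tan(38) = 0.624269
Fs = 0.119433 + 0.624269
Fs = 0.744


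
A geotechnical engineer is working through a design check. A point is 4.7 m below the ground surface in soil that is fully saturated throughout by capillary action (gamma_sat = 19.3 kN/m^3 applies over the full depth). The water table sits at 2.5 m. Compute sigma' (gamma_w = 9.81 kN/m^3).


Result: 69.13 kPa

Derivation:
Total stress = gamma_sat * depth
sigma = 19.3 * 4.7 = 90.71 kPa
Pore water pressure u = gamma_w * (depth - d_wt)
u = 9.81 * (4.7 - 2.5) = 21.582 kPa
Effective stress = sigma - u
sigma' = 90.71 - 21.582 = 69.13 kPa


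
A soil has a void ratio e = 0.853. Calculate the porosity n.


Using the relation n = e / (1 + e)
n = 0.853 / (1 + 0.853)
n = 0.853 / 1.853
n = 0.4603


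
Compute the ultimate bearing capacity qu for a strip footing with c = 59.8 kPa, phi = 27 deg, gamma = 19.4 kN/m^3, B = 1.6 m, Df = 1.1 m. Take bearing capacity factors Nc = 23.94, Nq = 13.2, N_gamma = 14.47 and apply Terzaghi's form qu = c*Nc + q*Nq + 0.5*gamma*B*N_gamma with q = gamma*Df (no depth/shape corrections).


Compute qu = c*Nc + gamma*Df*Nq + 0.5*gamma*B*N_gamma
Term 1: 59.8 * 23.94 = 1431.612
Term 2: 19.4 * 1.1 * 13.2 = 281.688
Term 3: 0.5 * 19.4 * 1.6 * 14.47 = 224.5744
qu = 1431.612 + 281.688 + 224.5744
qu = 1937.87 kPa


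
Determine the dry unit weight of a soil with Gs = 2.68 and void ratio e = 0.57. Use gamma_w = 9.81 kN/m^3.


Using gamma_d = Gs * gamma_w / (1 + e)
gamma_d = 2.68 * 9.81 / (1 + 0.57)
gamma_d = 2.68 * 9.81 / 1.57
gamma_d = 16.746 kN/m^3


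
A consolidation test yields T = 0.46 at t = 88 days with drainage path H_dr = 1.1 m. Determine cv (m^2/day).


Result: 0.00632 m^2/day

Derivation:
Using cv = T * H_dr^2 / t
H_dr^2 = 1.1^2 = 1.21
cv = 0.46 * 1.21 / 88
cv = 0.00632 m^2/day


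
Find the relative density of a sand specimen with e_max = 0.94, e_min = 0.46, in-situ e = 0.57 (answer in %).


Using Dr = (e_max - e) / (e_max - e_min) * 100
e_max - e = 0.94 - 0.57 = 0.37
e_max - e_min = 0.94 - 0.46 = 0.48
Dr = 0.37 / 0.48 * 100
Dr = 77.08 %


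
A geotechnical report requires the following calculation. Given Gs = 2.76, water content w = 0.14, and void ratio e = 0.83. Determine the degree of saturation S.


Using S = Gs * w / e
S = 2.76 * 0.14 / 0.83
S = 0.4655


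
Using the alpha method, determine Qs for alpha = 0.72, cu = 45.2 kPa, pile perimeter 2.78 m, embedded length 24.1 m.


Using Qs = alpha * cu * perimeter * L
Qs = 0.72 * 45.2 * 2.78 * 24.1
Qs = 2180.38 kN


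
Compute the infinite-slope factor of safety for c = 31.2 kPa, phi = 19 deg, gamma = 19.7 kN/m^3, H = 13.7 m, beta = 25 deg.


Using Fs = c / (gamma*H*sin(beta)*cos(beta)) + tan(phi)/tan(beta)
Cohesion contribution = 31.2 / (19.7*13.7*sin(25)*cos(25))
Cohesion contribution = 0.301817
Friction contribution = tan(19)/tan(25) = 0.738413
Fs = 0.301817 + 0.738413
Fs = 1.04


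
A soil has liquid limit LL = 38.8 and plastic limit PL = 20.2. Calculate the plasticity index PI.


Using PI = LL - PL
PI = 38.8 - 20.2
PI = 18.6


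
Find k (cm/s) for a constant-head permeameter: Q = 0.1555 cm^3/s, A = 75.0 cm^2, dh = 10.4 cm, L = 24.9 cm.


Result: 0.004964 cm/s

Derivation:
Compute hydraulic gradient:
i = dh / L = 10.4 / 24.9 = 0.417671
Then apply Darcy's law:
k = Q / (A * i)
k = 0.1555 / (75.0 * 0.417671)
k = 0.1555 / 31.3253
k = 0.004964 cm/s
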